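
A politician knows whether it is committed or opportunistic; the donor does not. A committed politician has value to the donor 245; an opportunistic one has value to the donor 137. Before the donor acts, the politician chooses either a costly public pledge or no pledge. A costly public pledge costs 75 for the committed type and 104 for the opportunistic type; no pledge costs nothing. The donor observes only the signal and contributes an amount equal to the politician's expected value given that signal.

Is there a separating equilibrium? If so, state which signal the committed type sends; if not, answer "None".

None

Try committed → pledge, opportunistic → no pledge:
  If types separate, pledge earns payment 245 and no pledge earns 137.
  Committed: pledge gives 245 − 75 = 170; no pledge gives 137 − 0 = 137. No deviation. ✓
  Opportunistic: no pledge gives 137 − 0 = 137; pledge gives 245 − 104 = 141. Would deviate. ✗
Try committed → no pledge, opportunistic → pledge:
  If types separate, no pledge earns payment 245 and pledge earns 137.
  Committed: no pledge gives 245 − 0 = 245; pledge gives 137 − 75 = 62. No deviation. ✓
  Opportunistic: pledge gives 137 − 104 = 33; no pledge gives 245 − 0 = 245. Would deviate. ✗
Neither assignment is incentive-compatible.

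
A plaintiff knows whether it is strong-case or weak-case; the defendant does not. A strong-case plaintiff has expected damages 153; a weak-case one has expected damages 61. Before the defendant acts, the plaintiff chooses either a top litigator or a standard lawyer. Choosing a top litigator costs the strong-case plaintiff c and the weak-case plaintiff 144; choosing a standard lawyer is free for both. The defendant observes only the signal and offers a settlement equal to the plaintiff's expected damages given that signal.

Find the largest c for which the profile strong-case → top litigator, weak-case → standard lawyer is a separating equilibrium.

92

Under separation: top litigator → strong-case (pays 153); standard lawyer → weak-case (pays 61).
Weak-case: 61 − 0 = 61 ≥ 153 − 144 = 9. Holds regardless of c. ✓
Strong-case: 153 − c ≥ 61 − 0, so c ≤ 153 − 61 = 92.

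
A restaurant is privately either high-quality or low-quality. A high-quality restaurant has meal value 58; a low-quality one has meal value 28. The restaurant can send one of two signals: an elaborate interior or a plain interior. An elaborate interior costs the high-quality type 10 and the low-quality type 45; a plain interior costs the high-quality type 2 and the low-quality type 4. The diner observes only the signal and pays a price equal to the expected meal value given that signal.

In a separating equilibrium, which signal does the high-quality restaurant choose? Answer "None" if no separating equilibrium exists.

elaborate interior

Try high-quality → elaborate interior, low-quality → plain interior:
  Under separation the diner infers type exactly: elaborate interior → high-quality (pays 58), plain interior → low-quality (pays 28).
  High-quality: elaborate interior gives 58 − 10 = 48; plain interior gives 28 − 2 = 26. No deviation. ✓
  Low-quality: plain interior gives 28 − 4 = 24; elaborate interior gives 58 − 45 = 13. No deviation. ✓
Both hold — the high-quality type sends elaborate interior.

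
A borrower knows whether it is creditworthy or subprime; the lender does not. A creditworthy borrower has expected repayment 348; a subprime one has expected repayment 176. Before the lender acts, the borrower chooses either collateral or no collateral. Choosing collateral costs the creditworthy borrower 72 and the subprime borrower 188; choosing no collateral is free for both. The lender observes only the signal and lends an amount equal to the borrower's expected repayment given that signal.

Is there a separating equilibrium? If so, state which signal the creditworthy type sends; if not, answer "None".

Try creditworthy → collateral, subprime → no collateral:
  If types separate, collateral earns payment 348 and no collateral earns 176.
  Creditworthy: collateral gives 348 − 72 = 276; no collateral gives 176 − 0 = 176. No deviation. ✓
  Subprime: no collateral gives 176 − 0 = 176; collateral gives 348 − 188 = 160. No deviation. ✓
Both hold — the creditworthy type sends collateral.

collateral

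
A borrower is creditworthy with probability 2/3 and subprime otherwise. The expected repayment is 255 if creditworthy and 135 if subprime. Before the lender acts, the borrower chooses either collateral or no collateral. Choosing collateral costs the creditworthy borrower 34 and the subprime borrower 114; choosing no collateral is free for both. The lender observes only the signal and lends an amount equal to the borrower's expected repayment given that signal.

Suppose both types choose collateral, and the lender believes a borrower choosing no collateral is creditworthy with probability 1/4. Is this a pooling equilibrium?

No

On the equilibrium path (collateral) the lender holds the prior 2/3 and pays 2/3·255 + 1/3·135 = 215. Off-path (no collateral) belief 1/4 gives 1/4·255 + 3/4·135 = 165.
Creditworthy: collateral gives 215 − 34 = 181; no collateral gives 165 − 0 = 165. Stays. ✓
Subprime: collateral gives 215 − 114 = 101; no collateral gives 165 − 0 = 165. Deviates. ✗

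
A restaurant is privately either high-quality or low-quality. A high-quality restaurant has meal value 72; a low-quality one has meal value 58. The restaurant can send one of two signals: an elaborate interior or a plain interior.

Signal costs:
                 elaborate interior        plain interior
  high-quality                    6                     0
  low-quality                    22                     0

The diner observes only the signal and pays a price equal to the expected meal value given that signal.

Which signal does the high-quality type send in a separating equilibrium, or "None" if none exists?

elaborate interior

Try high-quality → elaborate interior, low-quality → plain interior:
  If types separate, elaborate interior earns payment 72 and plain interior earns 58.
  High-quality: elaborate interior gives 72 − 6 = 66; plain interior gives 58 − 0 = 58. No deviation. ✓
  Low-quality: plain interior gives 58 − 0 = 58; elaborate interior gives 72 − 22 = 50. No deviation. ✓
Both hold — the high-quality type sends elaborate interior.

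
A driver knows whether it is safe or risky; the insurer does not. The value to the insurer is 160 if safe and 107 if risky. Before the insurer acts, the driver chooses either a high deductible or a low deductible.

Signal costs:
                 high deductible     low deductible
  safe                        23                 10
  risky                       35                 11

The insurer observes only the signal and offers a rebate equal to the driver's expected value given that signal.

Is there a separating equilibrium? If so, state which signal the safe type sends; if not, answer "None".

Try safe → high deductible, risky → low deductible:
  Under separation the insurer infers type exactly: high deductible → safe (pays 160), low deductible → risky (pays 107).
  Safe: high deductible gives 160 − 23 = 137; low deductible gives 107 − 10 = 97. No deviation. ✓
  Risky: low deductible gives 107 − 11 = 96; high deductible gives 160 − 35 = 125. Would deviate. ✗
Try safe → low deductible, risky → high deductible:
  Under separation the insurer infers type exactly: low deductible → safe (pays 160), high deductible → risky (pays 107).
  Safe: low deductible gives 160 − 10 = 150; high deductible gives 107 − 23 = 84. No deviation. ✓
  Risky: high deductible gives 107 − 35 = 72; low deductible gives 160 − 11 = 149. Would deviate. ✗
Neither assignment is incentive-compatible.

None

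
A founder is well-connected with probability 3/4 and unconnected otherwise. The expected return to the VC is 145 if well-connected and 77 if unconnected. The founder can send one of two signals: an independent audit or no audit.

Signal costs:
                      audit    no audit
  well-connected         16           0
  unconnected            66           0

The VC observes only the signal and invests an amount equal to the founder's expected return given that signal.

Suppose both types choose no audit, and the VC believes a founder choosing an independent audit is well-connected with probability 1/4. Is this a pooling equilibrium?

At the pooled signal (no audit) the VC holds the prior 3/4 and pays 3/4·145 + 1/4·77 = 128. Off-path (audit) belief 1/4 gives 1/4·145 + 3/4·77 = 94.
Well-connected: no audit gives 128 − 0 = 128; audit gives 94 − 16 = 78. Stays. ✓
Unconnected: no audit gives 128 − 0 = 128; audit gives 94 − 66 = 28. Stays. ✓

Yes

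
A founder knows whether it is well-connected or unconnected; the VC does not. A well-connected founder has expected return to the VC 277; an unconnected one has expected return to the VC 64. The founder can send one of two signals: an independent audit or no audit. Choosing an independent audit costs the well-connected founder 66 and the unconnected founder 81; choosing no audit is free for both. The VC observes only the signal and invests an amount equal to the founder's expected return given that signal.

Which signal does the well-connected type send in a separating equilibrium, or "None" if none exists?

None

Try well-connected → audit, unconnected → no audit:
  If types separate, audit earns payment 277 and no audit earns 64.
  Well-connected: audit gives 277 − 66 = 211; no audit gives 64 − 0 = 64. No deviation. ✓
  Unconnected: no audit gives 64 − 0 = 64; audit gives 277 − 81 = 196. Would deviate. ✗
Try well-connected → no audit, unconnected → audit:
  If types separate, no audit earns payment 277 and audit earns 64.
  Well-connected: no audit gives 277 − 0 = 277; audit gives 64 − 66 = -2. No deviation. ✓
  Unconnected: audit gives 64 − 81 = -17; no audit gives 277 − 0 = 277. Would deviate. ✗
Neither assignment is incentive-compatible.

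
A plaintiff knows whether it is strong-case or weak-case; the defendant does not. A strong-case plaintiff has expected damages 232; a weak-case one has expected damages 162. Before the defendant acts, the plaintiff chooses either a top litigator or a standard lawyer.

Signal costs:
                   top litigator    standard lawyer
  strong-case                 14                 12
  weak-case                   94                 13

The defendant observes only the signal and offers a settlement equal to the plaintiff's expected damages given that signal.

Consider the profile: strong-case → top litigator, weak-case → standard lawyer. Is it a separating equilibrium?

Yes

If types separate, top litigator earns payment 232 and standard lawyer earns 162.
Strong-case: top litigator gives 232 − 14 = 218; standard lawyer gives 162 − 12 = 150. No deviation. ✓
Weak-case: standard lawyer gives 162 − 13 = 149; top litigator gives 232 − 94 = 138. No deviation. ✓
Neither type gains from mimicking the other.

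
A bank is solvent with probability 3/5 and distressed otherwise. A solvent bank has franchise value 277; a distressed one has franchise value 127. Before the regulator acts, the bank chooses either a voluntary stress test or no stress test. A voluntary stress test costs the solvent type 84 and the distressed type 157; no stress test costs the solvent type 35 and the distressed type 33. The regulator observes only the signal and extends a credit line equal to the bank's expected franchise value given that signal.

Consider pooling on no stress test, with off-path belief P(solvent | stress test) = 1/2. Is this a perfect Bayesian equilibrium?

Yes

At the pooled signal (no stress test) the regulator holds the prior 3/5 and pays 3/5·277 + 2/5·127 = 217. Off-path (stress test) belief 1/2 gives 1/2·277 + 1/2·127 = 202.
Solvent: no stress test gives 217 − 35 = 182; stress test gives 202 − 84 = 118. Stays. ✓
Distressed: no stress test gives 217 − 33 = 184; stress test gives 202 − 157 = 45. Stays. ✓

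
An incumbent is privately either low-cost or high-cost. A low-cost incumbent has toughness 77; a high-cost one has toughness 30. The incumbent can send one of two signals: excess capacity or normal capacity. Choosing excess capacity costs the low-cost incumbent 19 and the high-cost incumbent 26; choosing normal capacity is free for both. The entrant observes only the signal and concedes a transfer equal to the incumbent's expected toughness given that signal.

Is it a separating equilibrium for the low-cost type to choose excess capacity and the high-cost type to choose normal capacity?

No

Under separation the entrant infers type exactly: excess capacity → low-cost (pays 77), normal capacity → high-cost (pays 30).
Low-cost: excess capacity gives 77 − 19 = 58; normal capacity gives 30 − 0 = 30. No deviation. ✓
High-cost: normal capacity gives 30 − 0 = 30; excess capacity gives 77 − 26 = 51. Would deviate. ✗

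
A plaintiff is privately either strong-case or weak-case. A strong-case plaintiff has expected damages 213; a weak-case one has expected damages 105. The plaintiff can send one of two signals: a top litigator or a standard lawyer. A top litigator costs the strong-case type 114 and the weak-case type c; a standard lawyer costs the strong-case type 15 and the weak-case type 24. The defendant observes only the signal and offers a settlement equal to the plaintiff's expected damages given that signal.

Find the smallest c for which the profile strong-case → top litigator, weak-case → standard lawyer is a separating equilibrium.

Under separation: top litigator → strong-case (pays 213); standard lawyer → weak-case (pays 105).
Strong-case: 213 − 114 = 99 ≥ 105 − 15 = 90. Holds regardless of c. ✓
Weak-case: 105 − 24 ≥ 213 − c, so c ≥ 213 − 81 = 132.

132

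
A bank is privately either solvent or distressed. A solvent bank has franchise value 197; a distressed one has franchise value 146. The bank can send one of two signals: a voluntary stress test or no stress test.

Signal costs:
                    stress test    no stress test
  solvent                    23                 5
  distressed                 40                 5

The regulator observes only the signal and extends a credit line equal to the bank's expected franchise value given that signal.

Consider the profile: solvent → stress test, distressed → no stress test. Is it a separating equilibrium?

No

If types separate, stress test earns payment 197 and no stress test earns 146.
Solvent: stress test gives 197 − 23 = 174; no stress test gives 146 − 5 = 141. No deviation. ✓
Distressed: no stress test gives 146 − 5 = 141; stress test gives 197 − 40 = 157. Would deviate. ✗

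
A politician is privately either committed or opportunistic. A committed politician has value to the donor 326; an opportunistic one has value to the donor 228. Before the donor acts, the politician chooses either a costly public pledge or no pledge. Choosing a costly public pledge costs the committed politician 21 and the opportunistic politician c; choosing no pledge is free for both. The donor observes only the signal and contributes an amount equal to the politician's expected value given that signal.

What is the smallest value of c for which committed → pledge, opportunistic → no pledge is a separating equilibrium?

98

Under separation: pledge → committed (pays 326); no pledge → opportunistic (pays 228).
Committed: 326 − 21 = 305 ≥ 228 − 0 = 228. Holds regardless of c. ✓
Opportunistic: 228 − 0 ≥ 326 − c, so c ≥ 326 − 228 = 98.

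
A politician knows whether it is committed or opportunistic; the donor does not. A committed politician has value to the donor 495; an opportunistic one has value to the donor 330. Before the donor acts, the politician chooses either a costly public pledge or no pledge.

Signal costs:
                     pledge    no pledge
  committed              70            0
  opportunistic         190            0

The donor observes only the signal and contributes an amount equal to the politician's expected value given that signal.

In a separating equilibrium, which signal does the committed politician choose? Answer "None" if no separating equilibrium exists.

pledge

Try committed → pledge, opportunistic → no pledge:
  If types separate, pledge earns payment 495 and no pledge earns 330.
  Committed: pledge gives 495 − 70 = 425; no pledge gives 330 − 0 = 330. No deviation. ✓
  Opportunistic: no pledge gives 330 − 0 = 330; pledge gives 495 − 190 = 305. No deviation. ✓
Both hold — the committed type sends pledge.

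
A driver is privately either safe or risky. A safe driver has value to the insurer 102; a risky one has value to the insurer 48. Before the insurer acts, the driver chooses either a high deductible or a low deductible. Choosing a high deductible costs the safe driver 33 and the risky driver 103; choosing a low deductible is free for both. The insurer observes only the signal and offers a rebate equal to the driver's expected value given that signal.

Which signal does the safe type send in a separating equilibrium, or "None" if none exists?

Try safe → high deductible, risky → low deductible:
  If types separate, high deductible earns payment 102 and low deductible earns 48.
  Safe: high deductible gives 102 − 33 = 69; low deductible gives 48 − 0 = 48. No deviation. ✓
  Risky: low deductible gives 48 − 0 = 48; high deductible gives 102 − 103 = -1. No deviation. ✓
Both hold — the safe type sends high deductible.

high deductible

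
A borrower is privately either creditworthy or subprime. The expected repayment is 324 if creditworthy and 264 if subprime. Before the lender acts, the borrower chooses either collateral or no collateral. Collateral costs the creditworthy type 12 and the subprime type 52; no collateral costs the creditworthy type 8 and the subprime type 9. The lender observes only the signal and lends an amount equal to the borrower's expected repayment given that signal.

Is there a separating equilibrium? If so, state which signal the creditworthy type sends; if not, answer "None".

None

Try creditworthy → collateral, subprime → no collateral:
  Under separation the lender infers type exactly: collateral → creditworthy (pays 324), no collateral → subprime (pays 264).
  Creditworthy: collateral gives 324 − 12 = 312; no collateral gives 264 − 8 = 256. No deviation. ✓
  Subprime: no collateral gives 264 − 9 = 255; collateral gives 324 − 52 = 272. Would deviate. ✗
Try creditworthy → no collateral, subprime → collateral:
  Under separation the lender infers type exactly: no collateral → creditworthy (pays 324), collateral → subprime (pays 264).
  Creditworthy: no collateral gives 324 − 8 = 316; collateral gives 264 − 12 = 252. No deviation. ✓
  Subprime: collateral gives 264 − 52 = 212; no collateral gives 324 − 9 = 315. Would deviate. ✗
Neither assignment is incentive-compatible.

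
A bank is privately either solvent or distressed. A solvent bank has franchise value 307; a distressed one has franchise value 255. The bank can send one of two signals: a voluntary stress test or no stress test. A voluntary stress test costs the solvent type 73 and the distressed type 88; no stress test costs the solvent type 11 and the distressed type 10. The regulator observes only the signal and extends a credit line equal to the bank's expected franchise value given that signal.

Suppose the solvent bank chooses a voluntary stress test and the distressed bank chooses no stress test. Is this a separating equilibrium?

If types separate, stress test earns payment 307 and no stress test earns 255.
Solvent: stress test gives 307 − 73 = 234; no stress test gives 255 − 11 = 244. Would deviate. ✗
Distressed: no stress test gives 255 − 10 = 245; stress test gives 307 − 88 = 219. No deviation. ✓

No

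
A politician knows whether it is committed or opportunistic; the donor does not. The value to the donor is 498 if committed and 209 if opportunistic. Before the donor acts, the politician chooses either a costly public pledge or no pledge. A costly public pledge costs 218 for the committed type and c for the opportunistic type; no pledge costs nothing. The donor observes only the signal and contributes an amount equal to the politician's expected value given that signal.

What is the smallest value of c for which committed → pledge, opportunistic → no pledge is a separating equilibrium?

Under separation: pledge → committed (pays 498); no pledge → opportunistic (pays 209).
Committed: 498 − 218 = 280 ≥ 209 − 0 = 209. Holds regardless of c. ✓
Opportunistic: 209 − 0 ≥ 498 − c, so c ≥ 498 − 209 = 289.

289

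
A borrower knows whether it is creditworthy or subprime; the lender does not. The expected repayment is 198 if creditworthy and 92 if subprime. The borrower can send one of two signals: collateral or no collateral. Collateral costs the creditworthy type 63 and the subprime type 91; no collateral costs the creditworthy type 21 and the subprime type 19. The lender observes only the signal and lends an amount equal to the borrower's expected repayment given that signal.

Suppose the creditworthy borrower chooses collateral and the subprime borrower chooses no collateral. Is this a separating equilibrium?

No

Under separation the lender infers type exactly: collateral → creditworthy (pays 198), no collateral → subprime (pays 92).
Creditworthy: collateral gives 198 − 63 = 135; no collateral gives 92 − 21 = 71. No deviation. ✓
Subprime: no collateral gives 92 − 19 = 73; collateral gives 198 − 91 = 107. Would deviate. ✗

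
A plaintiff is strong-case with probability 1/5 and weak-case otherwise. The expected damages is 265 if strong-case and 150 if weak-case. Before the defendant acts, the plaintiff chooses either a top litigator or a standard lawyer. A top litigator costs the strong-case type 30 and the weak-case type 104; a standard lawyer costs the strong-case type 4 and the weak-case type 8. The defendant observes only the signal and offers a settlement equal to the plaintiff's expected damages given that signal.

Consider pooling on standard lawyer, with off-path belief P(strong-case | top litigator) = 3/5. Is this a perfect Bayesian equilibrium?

No

At the pooled signal (standard lawyer) the defendant holds the prior 1/5 and pays 1/5·265 + 4/5·150 = 173. Off-path (top litigator) belief 3/5 gives 3/5·265 + 2/5·150 = 219.
Strong-case: standard lawyer gives 173 − 4 = 169; top litigator gives 219 − 30 = 189. Deviates. ✗
Weak-case: standard lawyer gives 173 − 8 = 165; top litigator gives 219 − 104 = 115. Stays. ✓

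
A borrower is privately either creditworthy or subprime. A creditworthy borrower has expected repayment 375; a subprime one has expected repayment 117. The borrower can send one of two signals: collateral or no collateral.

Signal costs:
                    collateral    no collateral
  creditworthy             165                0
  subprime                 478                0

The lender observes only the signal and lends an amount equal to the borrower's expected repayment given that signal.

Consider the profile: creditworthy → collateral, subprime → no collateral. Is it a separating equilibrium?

Yes

Under separation the lender infers type exactly: collateral → creditworthy (pays 375), no collateral → subprime (pays 117).
Creditworthy: collateral gives 375 − 165 = 210; no collateral gives 117 − 0 = 117. No deviation. ✓
Subprime: no collateral gives 117 − 0 = 117; collateral gives 375 − 478 = -103. No deviation. ✓
Both incentive constraints hold.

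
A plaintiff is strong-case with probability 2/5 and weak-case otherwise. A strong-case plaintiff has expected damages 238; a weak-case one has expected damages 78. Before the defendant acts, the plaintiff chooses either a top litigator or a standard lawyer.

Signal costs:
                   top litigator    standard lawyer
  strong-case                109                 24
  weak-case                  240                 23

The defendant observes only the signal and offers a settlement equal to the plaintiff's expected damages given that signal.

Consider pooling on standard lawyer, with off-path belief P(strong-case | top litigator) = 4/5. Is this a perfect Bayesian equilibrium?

At the pooled signal (standard lawyer) the defendant holds the prior 2/5 and pays 2/5·238 + 3/5·78 = 142. Off-path (top litigator) belief 4/5 gives 4/5·238 + 1/5·78 = 206.
Strong-case: standard lawyer gives 142 − 24 = 118; top litigator gives 206 − 109 = 97. Stays. ✓
Weak-case: standard lawyer gives 142 − 23 = 119; top litigator gives 206 − 240 = -34. Stays. ✓

Yes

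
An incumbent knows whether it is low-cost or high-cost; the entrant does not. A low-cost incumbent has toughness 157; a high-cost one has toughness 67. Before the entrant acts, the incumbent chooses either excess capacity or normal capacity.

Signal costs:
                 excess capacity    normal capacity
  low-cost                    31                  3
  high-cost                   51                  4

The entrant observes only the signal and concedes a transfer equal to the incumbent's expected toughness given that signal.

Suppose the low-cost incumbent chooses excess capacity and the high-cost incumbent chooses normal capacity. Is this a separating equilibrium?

No

Under separation the entrant infers type exactly: excess capacity → low-cost (pays 157), normal capacity → high-cost (pays 67).
Low-cost: excess capacity gives 157 − 31 = 126; normal capacity gives 67 − 3 = 64. No deviation. ✓
High-cost: normal capacity gives 67 − 4 = 63; excess capacity gives 157 − 51 = 106. Would deviate. ✗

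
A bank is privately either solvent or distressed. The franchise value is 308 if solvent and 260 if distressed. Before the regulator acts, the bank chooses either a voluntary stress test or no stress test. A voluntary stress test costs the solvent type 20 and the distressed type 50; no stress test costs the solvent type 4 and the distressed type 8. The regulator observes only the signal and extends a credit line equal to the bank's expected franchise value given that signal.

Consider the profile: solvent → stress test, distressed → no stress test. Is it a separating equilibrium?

No

If types separate, stress test earns payment 308 and no stress test earns 260.
Solvent: stress test gives 308 − 20 = 288; no stress test gives 260 − 4 = 256. No deviation. ✓
Distressed: no stress test gives 260 − 8 = 252; stress test gives 308 − 50 = 258. Would deviate. ✗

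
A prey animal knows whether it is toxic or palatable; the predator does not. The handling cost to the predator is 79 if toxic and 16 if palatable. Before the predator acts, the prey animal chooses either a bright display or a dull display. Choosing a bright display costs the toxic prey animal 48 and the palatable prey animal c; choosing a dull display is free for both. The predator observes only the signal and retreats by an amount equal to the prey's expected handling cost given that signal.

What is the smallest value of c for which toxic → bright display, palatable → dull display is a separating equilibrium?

Under separation: bright display → toxic (pays 79); dull display → palatable (pays 16).
Toxic: 79 − 48 = 31 ≥ 16 − 0 = 16. Holds regardless of c. ✓
Palatable: 16 − 0 ≥ 79 − c, so c ≥ 79 − 16 = 63.

63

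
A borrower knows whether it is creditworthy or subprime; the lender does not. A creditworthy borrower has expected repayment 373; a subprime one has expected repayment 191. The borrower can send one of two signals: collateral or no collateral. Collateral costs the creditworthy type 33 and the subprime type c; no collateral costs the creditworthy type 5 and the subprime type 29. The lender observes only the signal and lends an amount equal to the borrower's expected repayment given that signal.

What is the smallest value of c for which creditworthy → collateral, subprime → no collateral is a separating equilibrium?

211

Under separation: collateral → creditworthy (pays 373); no collateral → subprime (pays 191).
Creditworthy: 373 − 33 = 340 ≥ 191 − 5 = 186. Holds regardless of c. ✓
Subprime: 191 − 29 ≥ 373 − c, so c ≥ 373 − 162 = 211.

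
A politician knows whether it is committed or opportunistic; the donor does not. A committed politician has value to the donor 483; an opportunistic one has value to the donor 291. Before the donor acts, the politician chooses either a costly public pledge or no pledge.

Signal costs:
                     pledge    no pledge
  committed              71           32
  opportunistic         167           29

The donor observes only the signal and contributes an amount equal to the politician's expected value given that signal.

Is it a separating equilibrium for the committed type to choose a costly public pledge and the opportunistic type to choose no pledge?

If types separate, pledge earns payment 483 and no pledge earns 291.
Committed: pledge gives 483 − 71 = 412; no pledge gives 291 − 32 = 259. No deviation. ✓
Opportunistic: no pledge gives 291 − 29 = 262; pledge gives 483 − 167 = 316. Would deviate. ✗

No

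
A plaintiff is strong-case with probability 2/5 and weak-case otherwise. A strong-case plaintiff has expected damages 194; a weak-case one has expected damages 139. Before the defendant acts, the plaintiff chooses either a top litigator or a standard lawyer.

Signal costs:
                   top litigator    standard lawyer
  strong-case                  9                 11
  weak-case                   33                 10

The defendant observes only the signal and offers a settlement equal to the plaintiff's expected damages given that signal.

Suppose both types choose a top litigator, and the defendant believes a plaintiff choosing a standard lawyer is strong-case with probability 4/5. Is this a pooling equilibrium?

At the pooled signal (top litigator) the defendant holds the prior 2/5 and pays 2/5·194 + 3/5·139 = 161. Off-path (standard lawyer) belief 4/5 gives 4/5·194 + 1/5·139 = 183.
Strong-case: top litigator gives 161 − 9 = 152; standard lawyer gives 183 − 11 = 172. Deviates. ✗
Weak-case: top litigator gives 161 − 33 = 128; standard lawyer gives 183 − 10 = 173. Deviates. ✗

No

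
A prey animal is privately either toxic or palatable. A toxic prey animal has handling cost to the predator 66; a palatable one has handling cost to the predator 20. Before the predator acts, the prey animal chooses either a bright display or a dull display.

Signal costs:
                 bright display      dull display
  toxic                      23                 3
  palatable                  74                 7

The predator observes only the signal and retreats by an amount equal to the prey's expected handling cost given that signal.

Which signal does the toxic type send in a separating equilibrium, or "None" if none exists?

bright display

Try toxic → bright display, palatable → dull display:
  If types separate, bright display earns payment 66 and dull display earns 20.
  Toxic: bright display gives 66 − 23 = 43; dull display gives 20 − 3 = 17. No deviation. ✓
  Palatable: dull display gives 20 − 7 = 13; bright display gives 66 − 74 = -8. No deviation. ✓
Both hold — the toxic type sends bright display.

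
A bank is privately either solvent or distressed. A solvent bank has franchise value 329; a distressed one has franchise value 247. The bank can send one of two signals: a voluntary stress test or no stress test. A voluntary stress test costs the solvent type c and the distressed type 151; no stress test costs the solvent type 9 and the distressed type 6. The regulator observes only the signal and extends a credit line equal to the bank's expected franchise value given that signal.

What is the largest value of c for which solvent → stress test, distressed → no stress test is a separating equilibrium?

Under separation: stress test → solvent (pays 329); no stress test → distressed (pays 247).
Distressed: 247 − 6 = 241 ≥ 329 − 151 = 178. Holds regardless of c. ✓
Solvent: 329 − c ≥ 247 − 9, so c ≤ 329 − 238 = 91.

91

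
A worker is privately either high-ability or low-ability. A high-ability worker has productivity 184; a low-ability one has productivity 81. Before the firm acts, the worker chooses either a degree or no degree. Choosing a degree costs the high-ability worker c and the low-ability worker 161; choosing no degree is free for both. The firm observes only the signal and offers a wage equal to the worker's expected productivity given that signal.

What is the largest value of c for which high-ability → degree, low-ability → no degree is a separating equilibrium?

Under separation: degree → high-ability (pays 184); no degree → low-ability (pays 81).
Low-ability: 81 − 0 = 81 ≥ 184 − 161 = 23. Holds regardless of c. ✓
High-ability: 184 − c ≥ 81 − 0, so c ≤ 184 − 81 = 103.

103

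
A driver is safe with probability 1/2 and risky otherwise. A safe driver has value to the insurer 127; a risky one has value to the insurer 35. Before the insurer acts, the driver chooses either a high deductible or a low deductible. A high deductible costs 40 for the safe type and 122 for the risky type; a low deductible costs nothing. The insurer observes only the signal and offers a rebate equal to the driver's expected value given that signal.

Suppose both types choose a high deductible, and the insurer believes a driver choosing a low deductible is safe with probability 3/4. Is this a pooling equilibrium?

No

At the pooled signal (high deductible) the insurer holds the prior 1/2 and pays 1/2·127 + 1/2·35 = 81. Off-path (low deductible) belief 3/4 gives 3/4·127 + 1/4·35 = 104.
Safe: high deductible gives 81 − 40 = 41; low deductible gives 104 − 0 = 104. Deviates. ✗
Risky: high deductible gives 81 − 122 = -41; low deductible gives 104 − 0 = 104. Deviates. ✗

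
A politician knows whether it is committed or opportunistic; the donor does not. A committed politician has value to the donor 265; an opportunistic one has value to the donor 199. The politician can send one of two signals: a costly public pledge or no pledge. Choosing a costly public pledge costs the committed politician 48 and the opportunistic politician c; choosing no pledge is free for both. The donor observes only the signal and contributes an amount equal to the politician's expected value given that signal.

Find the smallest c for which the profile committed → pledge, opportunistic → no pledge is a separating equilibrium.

66

Under separation: pledge → committed (pays 265); no pledge → opportunistic (pays 199).
Committed: 265 − 48 = 217 ≥ 199 − 0 = 199. Holds regardless of c. ✓
Opportunistic: 199 − 0 ≥ 265 − c, so c ≥ 265 − 199 = 66.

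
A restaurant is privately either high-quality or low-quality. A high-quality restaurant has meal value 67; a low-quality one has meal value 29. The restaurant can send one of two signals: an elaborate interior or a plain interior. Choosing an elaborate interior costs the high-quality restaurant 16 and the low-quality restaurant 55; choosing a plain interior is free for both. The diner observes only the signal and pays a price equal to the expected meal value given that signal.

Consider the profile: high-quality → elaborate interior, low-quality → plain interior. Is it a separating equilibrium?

Under separation the diner infers type exactly: elaborate interior → high-quality (pays 67), plain interior → low-quality (pays 29).
High-quality: elaborate interior gives 67 − 16 = 51; plain interior gives 29 − 0 = 29. No deviation. ✓
Low-quality: plain interior gives 29 − 0 = 29; elaborate interior gives 67 − 55 = 12. No deviation. ✓
Both incentive constraints hold.

Yes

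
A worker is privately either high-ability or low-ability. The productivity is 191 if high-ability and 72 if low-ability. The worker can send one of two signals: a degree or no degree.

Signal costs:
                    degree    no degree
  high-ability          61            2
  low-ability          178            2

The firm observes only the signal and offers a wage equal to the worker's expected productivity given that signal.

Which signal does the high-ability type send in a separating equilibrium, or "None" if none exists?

Try high-ability → degree, low-ability → no degree:
  If types separate, degree earns payment 191 and no degree earns 72.
  High-ability: degree gives 191 − 61 = 130; no degree gives 72 − 2 = 70. No deviation. ✓
  Low-ability: no degree gives 72 − 2 = 70; degree gives 191 − 178 = 13. No deviation. ✓
Both hold — the high-ability type sends degree.

degree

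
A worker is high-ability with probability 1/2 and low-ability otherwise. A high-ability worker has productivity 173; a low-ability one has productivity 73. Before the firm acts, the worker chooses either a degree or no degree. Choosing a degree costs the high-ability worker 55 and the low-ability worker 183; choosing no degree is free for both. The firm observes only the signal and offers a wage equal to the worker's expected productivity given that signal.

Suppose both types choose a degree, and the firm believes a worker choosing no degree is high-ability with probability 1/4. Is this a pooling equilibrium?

No

At the pooled signal (degree) the firm holds the prior 1/2 and pays 1/2·173 + 1/2·73 = 123. Off-path (no degree) belief 1/4 gives 1/4·173 + 3/4·73 = 98.
High-ability: degree gives 123 − 55 = 68; no degree gives 98 − 0 = 98. Deviates. ✗
Low-ability: degree gives 123 − 183 = -60; no degree gives 98 − 0 = 98. Deviates. ✗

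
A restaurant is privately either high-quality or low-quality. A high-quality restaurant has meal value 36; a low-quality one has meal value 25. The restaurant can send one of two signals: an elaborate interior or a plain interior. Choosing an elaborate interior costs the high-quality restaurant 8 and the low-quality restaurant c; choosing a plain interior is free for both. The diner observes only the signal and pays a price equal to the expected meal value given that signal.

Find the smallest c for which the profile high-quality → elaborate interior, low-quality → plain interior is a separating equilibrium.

11

Under separation: elaborate interior → high-quality (pays 36); plain interior → low-quality (pays 25).
High-quality: 36 − 8 = 28 ≥ 25 − 0 = 25. Holds regardless of c. ✓
Low-quality: 25 − 0 ≥ 36 − c, so c ≥ 36 − 25 = 11.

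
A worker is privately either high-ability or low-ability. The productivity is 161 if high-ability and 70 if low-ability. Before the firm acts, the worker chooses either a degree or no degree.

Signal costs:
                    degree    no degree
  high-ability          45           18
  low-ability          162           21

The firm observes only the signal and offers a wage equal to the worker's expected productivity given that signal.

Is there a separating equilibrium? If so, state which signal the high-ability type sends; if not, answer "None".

Try high-ability → degree, low-ability → no degree:
  Under separation the firm infers type exactly: degree → high-ability (pays 161), no degree → low-ability (pays 70).
  High-ability: degree gives 161 − 45 = 116; no degree gives 70 − 18 = 52. No deviation. ✓
  Low-ability: no degree gives 70 − 21 = 49; degree gives 161 − 162 = -1. No deviation. ✓
Both hold — the high-ability type sends degree.

degree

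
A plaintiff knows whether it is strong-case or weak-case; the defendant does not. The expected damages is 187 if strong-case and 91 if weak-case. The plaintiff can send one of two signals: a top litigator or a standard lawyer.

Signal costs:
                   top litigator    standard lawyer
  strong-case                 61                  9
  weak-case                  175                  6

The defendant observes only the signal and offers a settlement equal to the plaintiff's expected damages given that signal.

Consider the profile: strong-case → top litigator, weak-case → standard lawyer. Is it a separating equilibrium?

If types separate, top litigator earns payment 187 and standard lawyer earns 91.
Strong-case: top litigator gives 187 − 61 = 126; standard lawyer gives 91 − 9 = 82. No deviation. ✓
Weak-case: standard lawyer gives 91 − 6 = 85; top litigator gives 187 − 175 = 12. No deviation. ✓
Both incentive constraints hold.

Yes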